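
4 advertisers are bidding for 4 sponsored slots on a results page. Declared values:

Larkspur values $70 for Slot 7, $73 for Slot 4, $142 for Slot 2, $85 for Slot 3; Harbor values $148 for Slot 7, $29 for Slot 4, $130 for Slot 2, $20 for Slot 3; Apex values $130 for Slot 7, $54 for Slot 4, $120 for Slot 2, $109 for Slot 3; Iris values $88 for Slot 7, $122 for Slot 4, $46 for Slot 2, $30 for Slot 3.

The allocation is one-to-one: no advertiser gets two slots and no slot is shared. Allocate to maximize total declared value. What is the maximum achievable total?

Maximum total: $521

This is a one-to-one assignment (maximum-weight bipartite matching).
Optimal: Larkspur→Slot 2 ($142), Harbor→Slot 7 ($148), Apex→Slot 3 ($109), Iris→Slot 4 ($122) — total 142+148+109+122 = $521.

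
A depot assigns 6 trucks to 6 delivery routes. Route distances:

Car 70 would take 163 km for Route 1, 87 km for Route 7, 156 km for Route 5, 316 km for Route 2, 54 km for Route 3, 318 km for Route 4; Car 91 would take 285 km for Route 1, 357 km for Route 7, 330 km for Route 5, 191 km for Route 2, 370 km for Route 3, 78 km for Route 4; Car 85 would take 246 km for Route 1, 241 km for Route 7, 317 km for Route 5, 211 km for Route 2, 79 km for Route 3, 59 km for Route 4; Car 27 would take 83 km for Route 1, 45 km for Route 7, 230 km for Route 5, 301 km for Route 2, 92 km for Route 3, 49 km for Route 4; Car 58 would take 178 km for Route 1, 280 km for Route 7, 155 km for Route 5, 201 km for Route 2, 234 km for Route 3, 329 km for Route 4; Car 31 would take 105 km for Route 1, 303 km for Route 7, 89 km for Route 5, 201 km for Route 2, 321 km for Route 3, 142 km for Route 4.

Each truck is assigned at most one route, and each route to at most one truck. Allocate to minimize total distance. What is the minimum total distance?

Min total: 609 km

Optimal: Car 70→Route 3 (54 km), Car 91→Route 2 (191 km), Car 85→Route 4 (59 km), Car 27→Route 7 (45 km), Car 58→Route 5 (155 km), Car 31→Route 1 (105 km) — total 54+191+59+45+155+105 = 609 km.
Min-entry greedy (repeatedly take the single cheapest remaining cell) gives 616 km, worse by 7.
Next-best assignment: Car 70→Route 3, Car 91→Route 2, Car 85→Route 4, Car 27→Route 7, Car 58→Route 1, Car 31→Route 5 = 616 km.
Swapping Car 91↔Car 70 (Car 91→Route 3 370 km, Car 70→Route 2 316 km) adds 441.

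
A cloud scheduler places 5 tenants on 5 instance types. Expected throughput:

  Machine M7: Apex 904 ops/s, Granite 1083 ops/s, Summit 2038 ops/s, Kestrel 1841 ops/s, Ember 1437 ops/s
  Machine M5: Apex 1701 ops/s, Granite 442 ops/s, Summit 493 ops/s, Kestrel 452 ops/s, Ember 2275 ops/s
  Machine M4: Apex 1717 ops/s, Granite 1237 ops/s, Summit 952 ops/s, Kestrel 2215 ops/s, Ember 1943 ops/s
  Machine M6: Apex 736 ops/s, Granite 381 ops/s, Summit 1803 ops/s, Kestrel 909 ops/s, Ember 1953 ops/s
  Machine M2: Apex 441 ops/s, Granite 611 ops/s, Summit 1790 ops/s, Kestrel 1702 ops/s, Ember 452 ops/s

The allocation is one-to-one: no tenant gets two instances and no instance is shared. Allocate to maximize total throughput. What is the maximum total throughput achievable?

Max total: 8742 ops/s

Optimal: Apex→Machine M5 (1701 ops/s), Granite→Machine M7 (1083 ops/s), Summit→Machine M2 (1790 ops/s), Kestrel→Machine M4 (2215 ops/s), Ember→Machine M6 (1953 ops/s) — total 1701+1083+1790+2215+1953 = 8742 ops/s.
Max-entry greedy (repeatedly take the single best remaining cell) gives 7875 ops/s, worse by 867.
Swapping Summit↔Kestrel (Summit→Machine M4 952 ops/s, Kestrel→Machine M2 1702 ops/s) loses 1351.
No other one-to-one assignment exceeds 8742 ops/s.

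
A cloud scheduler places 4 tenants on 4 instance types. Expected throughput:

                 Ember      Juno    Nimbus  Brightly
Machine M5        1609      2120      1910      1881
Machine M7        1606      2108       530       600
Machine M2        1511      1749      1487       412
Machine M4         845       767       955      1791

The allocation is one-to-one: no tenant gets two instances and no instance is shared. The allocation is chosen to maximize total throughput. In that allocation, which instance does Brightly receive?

Brightly receives Machine M4.

Optimal: Ember→Machine M2 (1511 ops/s), Juno→Machine M7 (2108 ops/s), Nimbus→Machine M5 (1910 ops/s), Brightly→Machine M4 (1791 ops/s) — total 1511+2108+1910+1791 = 7320 ops/s.
Column-greedy (each instance in turn goes to its best remaining tenant) gives 7004 ops/s, worse by 316.
Next-best assignment: Ember→Machine M7, Juno→Machine M2, Nimbus→Machine M5, Brightly→Machine M4 = 7056 ops/s.
Brightly's own top instance is Machine M5 (1881 ops/s), but forcing Brightly→Machine M5 and reassigning the rest optimally gives only 6455 ops/s — worse by 865.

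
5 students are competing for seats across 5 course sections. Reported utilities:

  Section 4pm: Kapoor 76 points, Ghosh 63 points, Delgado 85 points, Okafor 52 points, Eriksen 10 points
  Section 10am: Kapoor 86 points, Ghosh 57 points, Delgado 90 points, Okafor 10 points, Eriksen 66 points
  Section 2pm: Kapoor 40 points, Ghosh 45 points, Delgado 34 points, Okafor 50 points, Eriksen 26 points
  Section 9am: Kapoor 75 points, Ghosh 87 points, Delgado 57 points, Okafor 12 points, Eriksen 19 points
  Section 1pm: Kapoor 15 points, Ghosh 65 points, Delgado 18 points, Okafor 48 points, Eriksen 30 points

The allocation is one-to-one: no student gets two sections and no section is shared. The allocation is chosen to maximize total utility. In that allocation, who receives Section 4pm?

Delgado receives Section 4pm.

Optimal: Kapoor→Section 9am (75 points), Ghosh→Section 1pm (65 points), Delgado→Section 4pm (85 points), Okafor→Section 2pm (50 points), Eriksen→Section 10am (66 points) — total 75+65+85+50+66 = 341 points.
Next-best assignment: Kapoor→Section 10am, Ghosh→Section 9am, Delgado→Section 4pm, Okafor→Section 2pm, Eriksen→Section 1pm = 338 points.
Delgado's own top section is Section 10am (90 points), but forcing Delgado→Section 10am and reassigning the rest optimally gives only 333 points — worse by 8.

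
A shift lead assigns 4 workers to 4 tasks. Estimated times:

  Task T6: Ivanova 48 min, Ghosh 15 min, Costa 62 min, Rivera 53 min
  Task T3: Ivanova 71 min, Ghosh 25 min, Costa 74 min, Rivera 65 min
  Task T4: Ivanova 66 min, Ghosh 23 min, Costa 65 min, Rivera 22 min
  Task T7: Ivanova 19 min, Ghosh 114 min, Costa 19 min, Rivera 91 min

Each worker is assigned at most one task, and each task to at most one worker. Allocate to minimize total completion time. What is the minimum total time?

Min total: 114 min

This is a one-to-one assignment (minimum-cost bipartite matching).
Optimal: Ivanova→Task T6 (48 min), Ghosh→Task T3 (25 min), Costa→Task T7 (19 min), Rivera→Task T4 (22 min) — total 48+25+19+22 = 114 min.
Min-entry greedy (repeatedly take the single cheapest remaining cell) gives 130 min, worse by 16.
Next-best assignment: Ivanova→Task T3, Ghosh→Task T6, Costa→Task T7, Rivera→Task T4 = 127 min.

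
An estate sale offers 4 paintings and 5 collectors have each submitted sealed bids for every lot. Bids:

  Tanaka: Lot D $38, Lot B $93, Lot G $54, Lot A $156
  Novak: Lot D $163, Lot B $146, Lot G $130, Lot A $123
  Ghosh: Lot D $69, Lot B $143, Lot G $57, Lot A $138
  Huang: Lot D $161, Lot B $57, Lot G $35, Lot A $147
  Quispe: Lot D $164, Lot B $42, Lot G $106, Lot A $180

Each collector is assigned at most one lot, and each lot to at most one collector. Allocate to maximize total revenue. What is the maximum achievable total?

Optimal: Huang→Lot D ($161), Ghosh→Lot B ($143), Novak→Lot G ($130), Quispe→Lot A ($180) — total 161+143+130+180 = $614.
Column-greedy (each lot in turn goes to its best remaining collector) gives $523, worse by 91.
Next-best assignment: Quispe→Lot D, Ghosh→Lot B, Novak→Lot G, Tanaka→Lot A = $593.
Swapping Quispe↔Ghosh (Quispe→Lot B $42, Ghosh→Lot A $138) loses 143.
No other one-to-one assignment exceeds $614.

Max total: $614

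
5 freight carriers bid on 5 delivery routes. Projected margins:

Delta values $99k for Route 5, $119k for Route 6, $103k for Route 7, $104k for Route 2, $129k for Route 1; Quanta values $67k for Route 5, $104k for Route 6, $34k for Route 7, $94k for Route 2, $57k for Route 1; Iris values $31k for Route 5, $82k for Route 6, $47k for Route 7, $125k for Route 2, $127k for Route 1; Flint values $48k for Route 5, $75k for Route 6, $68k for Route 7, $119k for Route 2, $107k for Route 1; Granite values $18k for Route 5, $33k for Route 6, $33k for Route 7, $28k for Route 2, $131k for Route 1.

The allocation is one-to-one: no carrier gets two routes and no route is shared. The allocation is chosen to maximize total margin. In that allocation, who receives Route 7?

Optimal: Delta→Route 5 ($99k), Quanta→Route 6 ($104k), Iris→Route 2 ($125k), Flint→Route 7 ($68k), Granite→Route 1 ($131k) — total 99+104+125+68+131 = $527k.
Max-entry greedy (repeatedly take the single best remaining cell) gives $510k, worse by 17.
Checked against all permutations: $527k is optimal.
Flint's own top route is Route 2 ($119k), but forcing Flint→Route 2 and reassigning the rest optimally gives only $502k — worse by 25.

Flint receives Route 7.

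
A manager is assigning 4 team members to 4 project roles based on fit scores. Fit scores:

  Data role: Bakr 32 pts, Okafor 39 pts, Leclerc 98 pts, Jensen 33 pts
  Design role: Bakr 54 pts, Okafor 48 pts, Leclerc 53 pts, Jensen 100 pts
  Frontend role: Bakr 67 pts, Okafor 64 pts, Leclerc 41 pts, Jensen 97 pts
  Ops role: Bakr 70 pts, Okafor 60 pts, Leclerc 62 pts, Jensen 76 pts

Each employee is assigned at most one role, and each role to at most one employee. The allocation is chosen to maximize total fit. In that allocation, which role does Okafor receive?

Okafor receives Frontend role.

Optimal: Bakr→Ops role (70 pts), Okafor→Frontend role (64 pts), Leclerc→Data role (98 pts), Jensen→Design role (100 pts) — total 70+64+98+100 = 332 pts.
Column-greedy (each role in turn goes to its best remaining employee) gives 325 pts, worse by 7.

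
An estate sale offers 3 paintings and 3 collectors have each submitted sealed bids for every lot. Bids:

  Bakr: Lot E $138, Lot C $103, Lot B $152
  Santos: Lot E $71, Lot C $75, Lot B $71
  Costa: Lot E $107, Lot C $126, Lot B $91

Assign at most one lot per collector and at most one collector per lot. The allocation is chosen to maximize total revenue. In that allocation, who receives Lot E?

Santos receives Lot E.

Optimal: Bakr→Lot B ($152), Santos→Lot E ($71), Costa→Lot C ($126) — total 152+71+126 = $349.
Row-greedy (each collector in turn takes its best remaining lot) gives $334, worse by 15.
Swapping Santos↔Bakr (Santos→Lot B $71, Bakr→Lot E $138) loses 14.
No other one-to-one assignment exceeds $349.
Santos's own top lot is Lot C ($75), but forcing Santos→Lot C and reassigning the rest optimally gives only $334 — worse by 15.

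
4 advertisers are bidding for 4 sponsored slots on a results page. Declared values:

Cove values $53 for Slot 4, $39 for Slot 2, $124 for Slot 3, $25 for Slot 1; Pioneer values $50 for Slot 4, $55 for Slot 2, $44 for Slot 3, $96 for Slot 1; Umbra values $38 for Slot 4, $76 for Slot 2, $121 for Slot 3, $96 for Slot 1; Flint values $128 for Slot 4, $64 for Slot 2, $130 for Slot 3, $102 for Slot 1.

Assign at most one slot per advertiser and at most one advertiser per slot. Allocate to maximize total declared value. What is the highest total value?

Max total: $424

This is the linear assignment problem.
Optimal: Cove→Slot 3 ($124), Pioneer→Slot 1 ($96), Umbra→Slot 2 ($76), Flint→Slot 4 ($128) — total 124+96+76+128 = $424.
Max-entry greedy (repeatedly take the single best remaining cell) gives $355, worse by 69.
Next-best assignment: Cove→Slot 3, Pioneer→Slot 2, Umbra→Slot 1, Flint→Slot 4 = $403.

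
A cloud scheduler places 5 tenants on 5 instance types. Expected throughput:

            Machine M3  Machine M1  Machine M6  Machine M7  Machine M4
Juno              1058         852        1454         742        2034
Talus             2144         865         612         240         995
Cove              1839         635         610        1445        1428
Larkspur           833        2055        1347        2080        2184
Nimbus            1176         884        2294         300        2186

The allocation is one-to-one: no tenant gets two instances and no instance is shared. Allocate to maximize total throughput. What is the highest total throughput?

Max total: 9972 ops/s

Optimal: Juno→Machine M4 (2034 ops/s), Talus→Machine M3 (2144 ops/s), Cove→Machine M7 (1445 ops/s), Larkspur→Machine M1 (2055 ops/s), Nimbus→Machine M6 (2294 ops/s) — total 2034+2144+1445+2055+2294 = 9972 ops/s.
Max-entry greedy (repeatedly take the single best remaining cell) gives 8919 ops/s, worse by 1053.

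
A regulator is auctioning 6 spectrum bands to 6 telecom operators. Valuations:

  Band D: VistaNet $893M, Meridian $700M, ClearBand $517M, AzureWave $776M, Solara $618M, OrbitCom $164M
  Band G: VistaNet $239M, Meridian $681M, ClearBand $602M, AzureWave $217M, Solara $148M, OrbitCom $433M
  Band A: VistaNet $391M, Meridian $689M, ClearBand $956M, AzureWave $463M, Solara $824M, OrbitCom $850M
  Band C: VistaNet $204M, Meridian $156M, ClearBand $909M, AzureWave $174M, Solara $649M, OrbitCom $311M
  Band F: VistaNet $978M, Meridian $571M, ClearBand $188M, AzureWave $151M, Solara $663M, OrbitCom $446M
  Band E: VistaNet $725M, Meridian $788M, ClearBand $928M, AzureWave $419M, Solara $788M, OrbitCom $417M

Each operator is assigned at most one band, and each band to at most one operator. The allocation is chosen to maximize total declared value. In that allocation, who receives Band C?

ClearBand receives Band C.

Optimal: VistaNet→Band F ($978M), Meridian→Band G ($681M), ClearBand→Band C ($909M), AzureWave→Band D ($776M), Solara→Band E ($788M), OrbitCom→Band A ($850M) — total 978+681+909+776+788+850 = $4982M.
Row-greedy (each operator in turn takes its best remaining band) gives $4580M, worse by 402.
Checked against all permutations: $4982M is optimal.
ClearBand's own top band is Band A ($956M), but forcing ClearBand→Band A and reassigning the rest optimally gives only $4580M — worse by 402.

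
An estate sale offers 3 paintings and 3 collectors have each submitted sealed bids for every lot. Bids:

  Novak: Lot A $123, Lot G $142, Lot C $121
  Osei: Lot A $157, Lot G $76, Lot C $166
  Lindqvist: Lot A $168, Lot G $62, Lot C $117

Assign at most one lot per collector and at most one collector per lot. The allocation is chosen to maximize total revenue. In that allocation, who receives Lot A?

Lindqvist receives Lot A.

Optimal: Novak→Lot G ($142), Osei→Lot C ($166), Lindqvist→Lot A ($168) — total 142+166+168 = $476.
No other one-to-one assignment exceeds $476.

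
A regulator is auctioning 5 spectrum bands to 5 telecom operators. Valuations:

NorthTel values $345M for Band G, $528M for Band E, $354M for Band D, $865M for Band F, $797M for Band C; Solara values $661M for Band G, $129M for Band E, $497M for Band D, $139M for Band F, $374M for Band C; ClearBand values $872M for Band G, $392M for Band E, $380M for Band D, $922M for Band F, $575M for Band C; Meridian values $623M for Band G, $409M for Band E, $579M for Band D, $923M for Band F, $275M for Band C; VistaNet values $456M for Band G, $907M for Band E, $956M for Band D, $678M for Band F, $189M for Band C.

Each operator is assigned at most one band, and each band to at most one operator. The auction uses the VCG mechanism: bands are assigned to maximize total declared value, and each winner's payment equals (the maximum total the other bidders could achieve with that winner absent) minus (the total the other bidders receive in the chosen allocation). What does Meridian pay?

Meridian pays $263M.

Efficient allocation: NorthTel→Band C ($797M), Solara→Band D ($497M), ClearBand→Band G ($872M), Meridian→Band F ($923M), VistaNet→Band E ($907M); total welfare W = $3996M.
Meridian receives Band F at value $923M, so the others get W − 923 = $3073M.
Without Meridian: best allocation of the remaining 4 bidders over all 5 bands is NorthTel→Band C ($797M), Solara→Band G ($661M), ClearBand→Band F ($922M), VistaNet→Band D ($956M), total $3336M.
VCG payment = (others' best without Meridian) − (others' welfare with Meridian) = 3336 − 3073 = $263M.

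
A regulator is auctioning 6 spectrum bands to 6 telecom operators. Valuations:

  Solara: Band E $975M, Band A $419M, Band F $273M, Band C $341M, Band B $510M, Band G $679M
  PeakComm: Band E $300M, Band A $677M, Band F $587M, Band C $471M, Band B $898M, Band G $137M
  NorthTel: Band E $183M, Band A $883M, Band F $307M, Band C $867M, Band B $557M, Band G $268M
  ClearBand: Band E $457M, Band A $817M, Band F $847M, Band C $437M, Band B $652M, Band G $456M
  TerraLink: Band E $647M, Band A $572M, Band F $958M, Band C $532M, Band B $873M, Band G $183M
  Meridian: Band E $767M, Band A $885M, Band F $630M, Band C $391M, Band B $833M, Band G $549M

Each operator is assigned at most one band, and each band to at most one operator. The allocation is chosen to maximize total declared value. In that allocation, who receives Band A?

ClearBand receives Band A.

Optimal: Solara→Band E ($975M), PeakComm→Band B ($898M), NorthTel→Band C ($867M), ClearBand→Band A ($817M), TerraLink→Band F ($958M), Meridian→Band G ($549M) — total 975+898+867+817+958+549 = $5064M.
Row-greedy (each operator in turn takes its best remaining band) gives $4684M, worse by 380.
Swapping NorthTel↔Meridian (NorthTel→Band G $268M, Meridian→Band C $391M) loses 757.
ClearBand's own top band is Band F ($847M), but forcing ClearBand→Band F and reassigning the rest optimally gives only $4823M — worse by 241.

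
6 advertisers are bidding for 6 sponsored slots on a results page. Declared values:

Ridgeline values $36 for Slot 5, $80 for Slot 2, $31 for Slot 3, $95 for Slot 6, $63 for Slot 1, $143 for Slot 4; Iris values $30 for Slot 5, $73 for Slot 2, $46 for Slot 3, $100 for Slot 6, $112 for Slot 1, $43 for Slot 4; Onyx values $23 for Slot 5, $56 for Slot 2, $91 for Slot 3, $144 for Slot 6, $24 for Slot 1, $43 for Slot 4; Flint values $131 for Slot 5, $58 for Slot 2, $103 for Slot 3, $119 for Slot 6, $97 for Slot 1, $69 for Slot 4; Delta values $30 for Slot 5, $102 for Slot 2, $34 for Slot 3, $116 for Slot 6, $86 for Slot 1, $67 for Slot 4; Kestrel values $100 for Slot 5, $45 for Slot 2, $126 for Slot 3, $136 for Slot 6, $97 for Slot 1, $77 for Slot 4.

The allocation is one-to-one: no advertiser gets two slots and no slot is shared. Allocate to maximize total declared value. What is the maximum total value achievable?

Optimal: Ridgeline→Slot 4 ($143), Iris→Slot 1 ($112), Onyx→Slot 6 ($144), Flint→Slot 5 ($131), Delta→Slot 2 ($102), Kestrel→Slot 3 ($126) — total 143+112+144+131+102+126 = $758.
Checked against all permutations: $758 is optimal.

Maximum total: $758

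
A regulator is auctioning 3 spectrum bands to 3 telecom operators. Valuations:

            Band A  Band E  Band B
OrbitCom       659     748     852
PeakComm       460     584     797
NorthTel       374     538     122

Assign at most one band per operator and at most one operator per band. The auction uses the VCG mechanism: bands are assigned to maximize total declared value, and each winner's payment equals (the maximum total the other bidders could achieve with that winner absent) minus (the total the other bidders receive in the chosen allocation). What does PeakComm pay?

Efficient allocation: OrbitCom→Band A ($659M), PeakComm→Band B ($797M), NorthTel→Band E ($538M); total welfare W = $1994M.
PeakComm receives Band B at value $797M, so the others get W − 797 = $1197M.
Without PeakComm: best allocation of the remaining 2 bidders over all 3 bands is OrbitCom→Band B ($852M), NorthTel→Band E ($538M), total $1390M.
VCG payment = (others' best without PeakComm) − (others' welfare with PeakComm) = 1390 − 1197 = $193M.

PeakComm pays $193M.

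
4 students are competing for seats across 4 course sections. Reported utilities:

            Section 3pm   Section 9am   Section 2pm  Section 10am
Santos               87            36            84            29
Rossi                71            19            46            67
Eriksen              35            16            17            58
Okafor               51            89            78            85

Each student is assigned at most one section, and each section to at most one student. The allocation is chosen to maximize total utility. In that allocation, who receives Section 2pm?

Santos receives Section 2pm.

Optimal: Santos→Section 2pm (84 points), Rossi→Section 3pm (71 points), Eriksen→Section 10am (58 points), Okafor→Section 9am (89 points) — total 84+71+58+89 = 302 points.
Max-entry greedy (repeatedly take the single best remaining cell) gives 260 points, worse by 42.
Santos's own top section is Section 3pm (87 points), but forcing Santos→Section 3pm and reassigning the rest optimally gives only 280 points — worse by 22.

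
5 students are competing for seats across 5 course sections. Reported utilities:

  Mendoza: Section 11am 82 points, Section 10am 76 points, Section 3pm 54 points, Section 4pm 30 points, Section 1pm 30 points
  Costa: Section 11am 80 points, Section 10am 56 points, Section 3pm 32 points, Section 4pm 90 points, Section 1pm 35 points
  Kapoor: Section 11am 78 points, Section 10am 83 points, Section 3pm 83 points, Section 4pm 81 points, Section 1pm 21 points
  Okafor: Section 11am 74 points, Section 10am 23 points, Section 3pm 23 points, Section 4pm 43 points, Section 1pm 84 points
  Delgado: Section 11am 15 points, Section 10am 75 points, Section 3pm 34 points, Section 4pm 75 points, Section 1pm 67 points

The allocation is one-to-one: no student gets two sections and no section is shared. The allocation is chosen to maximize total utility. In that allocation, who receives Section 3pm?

Optimal: Mendoza→Section 11am (82 points), Costa→Section 4pm (90 points), Kapoor→Section 3pm (83 points), Okafor→Section 1pm (84 points), Delgado→Section 10am (75 points) — total 82+90+83+84+75 = 414 points.
Row-greedy (each student in turn takes its best remaining section) gives 373 points, worse by 41.
Every other assignment is strictly worse.
Kapoor's own top section is Section 10am (83 points), but forcing Kapoor→Section 10am and reassigning the rest optimally gives only 376 points — worse by 38.

Kapoor receives Section 3pm.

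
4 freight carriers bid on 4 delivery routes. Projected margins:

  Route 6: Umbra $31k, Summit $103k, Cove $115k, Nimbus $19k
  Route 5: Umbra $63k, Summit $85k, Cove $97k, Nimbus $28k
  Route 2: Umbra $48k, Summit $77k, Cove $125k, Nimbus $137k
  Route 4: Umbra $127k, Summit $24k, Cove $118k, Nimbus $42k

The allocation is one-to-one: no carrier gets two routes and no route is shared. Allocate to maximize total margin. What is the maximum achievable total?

Maximum total: $464k

Optimal: Umbra→Route 4 ($127k), Summit→Route 6 ($103k), Cove→Route 5 ($97k), Nimbus→Route 2 ($137k) — total 127+103+97+137 = $464k.
Row-greedy (each carrier in turn takes its best remaining route) gives $383k, worse by 81.
Checked against all permutations: $464k is optimal.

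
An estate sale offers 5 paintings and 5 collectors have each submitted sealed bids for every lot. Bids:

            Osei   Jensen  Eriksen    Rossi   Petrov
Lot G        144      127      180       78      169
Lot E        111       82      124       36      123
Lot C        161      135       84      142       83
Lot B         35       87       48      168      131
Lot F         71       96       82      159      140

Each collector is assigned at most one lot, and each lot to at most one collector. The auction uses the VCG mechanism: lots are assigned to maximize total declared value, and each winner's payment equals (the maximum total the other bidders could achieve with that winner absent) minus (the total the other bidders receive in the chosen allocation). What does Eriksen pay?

Eriksen pays $42.

Efficient allocation: Osei→Lot E ($111), Jensen→Lot C ($135), Eriksen→Lot G ($180), Rossi→Lot B ($168), Petrov→Lot F ($140); total welfare W = $734.
Eriksen receives Lot G at value $180, so the others get W − 180 = $554.
Without Eriksen: best allocation of the remaining 4 bidders over all 5 lots is Osei→Lot C ($161), Jensen→Lot G ($127), Rossi→Lot B ($168), Petrov→Lot F ($140), total $596.
VCG payment = (others' best without Eriksen) − (others' welfare with Eriksen) = 596 − 554 = $42.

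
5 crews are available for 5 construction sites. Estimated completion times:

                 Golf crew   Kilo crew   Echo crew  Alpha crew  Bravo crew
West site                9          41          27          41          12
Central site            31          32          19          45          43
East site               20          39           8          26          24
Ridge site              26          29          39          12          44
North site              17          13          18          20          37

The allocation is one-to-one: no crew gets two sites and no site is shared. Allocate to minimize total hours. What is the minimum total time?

Optimal: Golf crew→Central site (31 hours), Kilo crew→North site (13 hours), Echo crew→East site (8 hours), Alpha crew→Ridge site (12 hours), Bravo crew→West site (12 hours) — total 31+13+8+12+12 = 76 hours.

Minimum total: 76 hours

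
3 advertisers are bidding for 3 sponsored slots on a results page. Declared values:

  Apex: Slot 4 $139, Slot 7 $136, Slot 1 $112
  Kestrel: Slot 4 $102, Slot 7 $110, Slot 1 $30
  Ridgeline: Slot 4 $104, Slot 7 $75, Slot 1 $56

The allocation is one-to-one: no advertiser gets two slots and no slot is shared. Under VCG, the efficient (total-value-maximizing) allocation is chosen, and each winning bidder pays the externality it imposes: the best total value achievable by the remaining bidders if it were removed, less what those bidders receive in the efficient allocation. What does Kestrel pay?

Efficient allocation: Apex→Slot 1 ($112), Kestrel→Slot 7 ($110), Ridgeline→Slot 4 ($104); total welfare W = $326.
Kestrel receives Slot 7 at value $110, so the others get W − 110 = $216.
Without Kestrel: best allocation of the remaining 2 bidders over all 3 slots is Apex→Slot 7 ($136), Ridgeline→Slot 4 ($104), total $240.
VCG payment = (others' best without Kestrel) − (others' welfare with Kestrel) = 240 − 216 = $24.

Kestrel pays $24.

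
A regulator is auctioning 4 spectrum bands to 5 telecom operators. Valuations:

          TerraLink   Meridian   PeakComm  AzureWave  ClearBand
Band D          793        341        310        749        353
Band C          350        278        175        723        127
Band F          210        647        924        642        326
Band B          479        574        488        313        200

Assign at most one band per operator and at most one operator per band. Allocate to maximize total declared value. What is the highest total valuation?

This is the linear assignment problem.
Optimal: TerraLink→Band D ($793M), AzureWave→Band C ($723M), PeakComm→Band F ($924M), Meridian→Band B ($574M) — total 793+723+924+574 = $3014M.
Next-best assignment: TerraLink→Band D, AzureWave→Band C, Meridian→Band F, PeakComm→Band B = $2651M.
Swapping PeakComm↔AzureWave (PeakComm→Band C $175M, AzureWave→Band F $642M) loses 830.
Checked against all permutations: $3014M is optimal.

Max total: $3014M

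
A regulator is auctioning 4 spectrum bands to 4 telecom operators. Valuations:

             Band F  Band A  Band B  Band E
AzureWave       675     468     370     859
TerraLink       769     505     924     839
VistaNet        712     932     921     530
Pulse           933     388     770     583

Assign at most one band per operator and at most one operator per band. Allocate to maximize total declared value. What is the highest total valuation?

Optimal: AzureWave→Band E ($859M), TerraLink→Band B ($924M), VistaNet→Band A ($932M), Pulse→Band F ($933M) — total 859+924+932+933 = $3648M.
Swapping AzureWave↔VistaNet (AzureWave→Band A $468M, VistaNet→Band E $530M) loses 793.

Max total: $3648M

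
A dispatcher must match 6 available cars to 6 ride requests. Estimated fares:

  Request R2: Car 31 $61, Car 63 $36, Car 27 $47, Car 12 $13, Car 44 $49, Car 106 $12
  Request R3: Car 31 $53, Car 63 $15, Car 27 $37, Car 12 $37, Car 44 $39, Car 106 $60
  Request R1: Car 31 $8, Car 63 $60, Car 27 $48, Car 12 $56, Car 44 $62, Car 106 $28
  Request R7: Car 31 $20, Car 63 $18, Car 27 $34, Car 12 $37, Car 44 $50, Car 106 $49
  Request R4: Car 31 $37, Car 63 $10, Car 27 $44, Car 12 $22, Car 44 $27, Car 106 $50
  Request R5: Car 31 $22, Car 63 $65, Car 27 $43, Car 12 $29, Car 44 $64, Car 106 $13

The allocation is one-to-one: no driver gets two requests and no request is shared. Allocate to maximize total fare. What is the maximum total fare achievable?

Max total: $336

Treat this as an assignment problem: match each driver to one request.
Optimal: Car 31→Request R2 ($61), Car 63→Request R5 ($65), Car 27→Request R4 ($44), Car 12→Request R1 ($56), Car 44→Request R7 ($50), Car 106→Request R3 ($60) — total 61+65+44+56+50+60 = $336.
Column-greedy (each request in turn goes to its best remaining driver) gives $329, worse by 7.
Next-best assignment: Car 31→Request R2, Car 63→Request R5, Car 27→Request R4, Car 12→Request R7, Car 44→Request R1, Car 106→Request R3 = $329.
No other one-to-one assignment exceeds $336.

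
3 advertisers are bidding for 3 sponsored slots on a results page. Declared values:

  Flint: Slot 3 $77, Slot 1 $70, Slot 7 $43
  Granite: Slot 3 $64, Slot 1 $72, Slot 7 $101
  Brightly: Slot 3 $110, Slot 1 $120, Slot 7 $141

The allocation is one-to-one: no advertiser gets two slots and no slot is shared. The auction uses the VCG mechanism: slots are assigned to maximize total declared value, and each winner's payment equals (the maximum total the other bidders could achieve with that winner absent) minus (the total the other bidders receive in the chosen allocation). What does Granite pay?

Efficient allocation: Flint→Slot 3 ($77), Granite→Slot 7 ($101), Brightly→Slot 1 ($120); total welfare W = $298.
Granite receives Slot 7 at value $101, so the others get W − 101 = $197.
Without Granite: best allocation of the remaining 2 bidders over all 3 slots is Flint→Slot 3 ($77), Brightly→Slot 7 ($141), total $218.
VCG payment = (others' best without Granite) − (others' welfare with Granite) = 218 − 197 = $21.

Granite pays $21.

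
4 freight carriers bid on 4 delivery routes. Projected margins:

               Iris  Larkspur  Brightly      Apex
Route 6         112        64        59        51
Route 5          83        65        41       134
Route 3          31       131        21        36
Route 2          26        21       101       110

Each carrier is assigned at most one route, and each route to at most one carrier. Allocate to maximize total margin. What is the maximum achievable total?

Optimal: Iris→Route 6 ($112k), Larkspur→Route 3 ($131k), Brightly→Route 2 ($101k), Apex→Route 5 ($134k) — total 112+131+101+134 = $478k.
Next-best assignment: Iris→Route 6, Larkspur→Route 3, Brightly→Route 5, Apex→Route 2 = $394k.
Every other assignment is strictly worse.

Maximum total: $478k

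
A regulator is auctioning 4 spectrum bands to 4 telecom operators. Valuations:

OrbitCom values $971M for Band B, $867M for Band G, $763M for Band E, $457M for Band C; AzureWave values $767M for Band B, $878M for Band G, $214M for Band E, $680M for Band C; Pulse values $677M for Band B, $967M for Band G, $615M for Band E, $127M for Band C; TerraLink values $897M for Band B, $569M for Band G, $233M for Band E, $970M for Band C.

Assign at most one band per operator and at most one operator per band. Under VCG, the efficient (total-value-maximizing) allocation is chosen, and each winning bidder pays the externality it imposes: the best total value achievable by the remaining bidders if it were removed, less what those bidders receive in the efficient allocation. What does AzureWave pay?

AzureWave pays $208M.

Efficient allocation: OrbitCom→Band E ($763M), AzureWave→Band B ($767M), Pulse→Band G ($967M), TerraLink→Band C ($970M); total welfare W = $3467M.
AzureWave receives Band B at value $767M, so the others get W − 767 = $2700M.
Without AzureWave: best allocation of the remaining 3 bidders over all 4 bands is OrbitCom→Band B ($971M), Pulse→Band G ($967M), TerraLink→Band C ($970M), total $2908M.
VCG payment = (others' best without AzureWave) − (others' welfare with AzureWave) = 2908 − 2700 = $208M.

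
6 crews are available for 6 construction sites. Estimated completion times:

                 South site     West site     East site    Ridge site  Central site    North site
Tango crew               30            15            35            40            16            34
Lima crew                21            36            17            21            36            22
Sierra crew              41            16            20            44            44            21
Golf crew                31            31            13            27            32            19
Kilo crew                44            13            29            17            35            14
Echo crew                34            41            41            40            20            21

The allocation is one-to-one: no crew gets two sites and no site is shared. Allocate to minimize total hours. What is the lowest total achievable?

Min total: 104 hours

This is a one-to-one assignment (minimum-cost bipartite matching).
Optimal: Tango crew→Central site (16 hours), Lima crew→South site (21 hours), Sierra crew→West site (16 hours), Golf crew→East site (13 hours), Kilo crew→Ridge site (17 hours), Echo crew→North site (21 hours) — total 16+21+16+13+17+21 = 104 hours.
Row-greedy (each crew in turn takes its cheapest remaining site) gives 149 hours, worse by 45.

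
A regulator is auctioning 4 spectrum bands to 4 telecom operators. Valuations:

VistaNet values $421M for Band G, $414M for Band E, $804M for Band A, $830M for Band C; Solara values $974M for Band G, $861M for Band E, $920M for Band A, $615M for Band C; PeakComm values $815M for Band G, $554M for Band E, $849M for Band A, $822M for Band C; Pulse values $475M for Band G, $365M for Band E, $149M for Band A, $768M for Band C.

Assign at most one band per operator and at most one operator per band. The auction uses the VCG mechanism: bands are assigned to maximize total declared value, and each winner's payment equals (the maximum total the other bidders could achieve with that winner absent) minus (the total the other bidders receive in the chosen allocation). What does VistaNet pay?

Efficient allocation: VistaNet→Band A ($804M), Solara→Band E ($861M), PeakComm→Band G ($815M), Pulse→Band C ($768M); total welfare W = $3248M.
VistaNet receives Band A at value $804M, so the others get W − 804 = $2444M.
Without VistaNet: best allocation of the remaining 3 bidders over all 4 bands is Solara→Band G ($974M), PeakComm→Band A ($849M), Pulse→Band C ($768M), total $2591M.
VCG payment = (others' best without VistaNet) − (others' welfare with VistaNet) = 2591 − 2444 = $147M.

VistaNet pays $147M.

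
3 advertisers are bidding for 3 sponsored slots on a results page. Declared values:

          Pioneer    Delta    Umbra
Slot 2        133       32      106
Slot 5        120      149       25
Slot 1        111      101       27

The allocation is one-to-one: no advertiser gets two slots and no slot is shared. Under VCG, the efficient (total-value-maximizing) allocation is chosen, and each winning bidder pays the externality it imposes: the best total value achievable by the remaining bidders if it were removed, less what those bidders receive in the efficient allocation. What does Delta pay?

Delta pays $9.

Efficient allocation: Pioneer→Slot 1 ($111), Delta→Slot 5 ($149), Umbra→Slot 2 ($106); total welfare W = $366.
Delta receives Slot 5 at value $149, so the others get W − 149 = $217.
Without Delta: best allocation of the remaining 2 bidders over all 3 slots is Pioneer→Slot 5 ($120), Umbra→Slot 2 ($106), total $226.
VCG payment = (others' best without Delta) − (others' welfare with Delta) = 226 − 217 = $9.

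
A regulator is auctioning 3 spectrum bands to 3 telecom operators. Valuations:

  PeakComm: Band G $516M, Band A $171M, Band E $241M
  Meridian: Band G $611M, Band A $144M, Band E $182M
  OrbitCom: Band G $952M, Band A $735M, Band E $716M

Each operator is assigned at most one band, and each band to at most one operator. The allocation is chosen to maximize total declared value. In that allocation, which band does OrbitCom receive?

OrbitCom receives Band A.

This is the linear assignment problem.
Optimal: PeakComm→Band E ($241M), Meridian→Band G ($611M), OrbitCom→Band A ($735M) — total 241+611+735 = $1587M.
Column-greedy (each band in turn goes to its best remaining operator) gives $1305M, worse by 282.
Every other assignment is strictly worse.
OrbitCom's own top band is Band G ($952M), but forcing OrbitCom→Band G and reassigning the rest optimally gives only $1337M — worse by 250.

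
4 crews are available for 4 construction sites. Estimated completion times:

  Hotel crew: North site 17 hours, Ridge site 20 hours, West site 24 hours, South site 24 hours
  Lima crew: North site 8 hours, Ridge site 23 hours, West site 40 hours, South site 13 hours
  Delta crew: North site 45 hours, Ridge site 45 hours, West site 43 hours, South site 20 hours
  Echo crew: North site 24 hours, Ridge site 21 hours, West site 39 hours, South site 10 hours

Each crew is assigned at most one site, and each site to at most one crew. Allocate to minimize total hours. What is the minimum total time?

Optimal: Hotel crew→West site (24 hours), Lima crew→North site (8 hours), Delta crew→South site (20 hours), Echo crew→Ridge site (21 hours) — total 24+8+20+21 = 73 hours.
Row-greedy (each crew in turn takes its cheapest remaining site) gives 94 hours, worse by 21.
Next-best assignment: Hotel crew→Ridge site, Lima crew→North site, Delta crew→West site, Echo crew→South site = 81 hours.

Minimum total: 73 hours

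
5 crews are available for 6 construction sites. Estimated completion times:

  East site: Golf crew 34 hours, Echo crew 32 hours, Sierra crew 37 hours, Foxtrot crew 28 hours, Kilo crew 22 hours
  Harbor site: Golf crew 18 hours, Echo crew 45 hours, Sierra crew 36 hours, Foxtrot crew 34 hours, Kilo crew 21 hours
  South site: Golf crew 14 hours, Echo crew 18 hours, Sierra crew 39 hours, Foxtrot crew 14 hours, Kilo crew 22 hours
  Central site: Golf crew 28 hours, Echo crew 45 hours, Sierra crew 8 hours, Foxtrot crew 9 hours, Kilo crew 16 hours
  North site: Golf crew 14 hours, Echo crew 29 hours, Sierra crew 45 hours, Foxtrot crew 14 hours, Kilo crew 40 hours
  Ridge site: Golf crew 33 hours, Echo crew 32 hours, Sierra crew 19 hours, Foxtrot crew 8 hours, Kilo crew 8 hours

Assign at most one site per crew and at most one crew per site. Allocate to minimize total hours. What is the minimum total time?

Treat this as an assignment problem: match each crew to one site.
Optimal: Golf crew→Harbor site (18 hours), Echo crew→South site (18 hours), Sierra crew→Central site (8 hours), Foxtrot crew→North site (14 hours), Kilo crew→Ridge site (8 hours) — total 18+18+8+14+8 = 66 hours.
Row-greedy (each crew in turn takes its cheapest remaining site) gives 80 hours, worse by 14.
No other one-to-one assignment undercuts 66 hours.

Minimum total: 66 hours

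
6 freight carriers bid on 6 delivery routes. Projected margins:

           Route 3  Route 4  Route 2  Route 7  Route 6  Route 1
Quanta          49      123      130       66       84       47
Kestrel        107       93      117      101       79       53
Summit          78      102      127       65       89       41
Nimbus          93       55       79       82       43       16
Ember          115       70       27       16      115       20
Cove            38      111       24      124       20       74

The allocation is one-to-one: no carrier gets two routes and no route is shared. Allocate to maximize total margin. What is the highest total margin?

Treat this as an assignment problem: match each carrier to one route.
Optimal: Quanta→Route 4 ($123k), Kestrel→Route 1 ($53k), Summit→Route 2 ($127k), Nimbus→Route 3 ($93k), Ember→Route 6 ($115k), Cove→Route 7 ($124k) — total 123+53+127+93+115+124 = $635k.

Max total: $635k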